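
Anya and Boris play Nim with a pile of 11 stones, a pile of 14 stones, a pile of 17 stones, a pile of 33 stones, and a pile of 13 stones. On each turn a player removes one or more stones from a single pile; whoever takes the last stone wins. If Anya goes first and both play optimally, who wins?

Compute the nim-sum pairwise:
11 XOR 14 = 5
5 XOR 17 = 20
20 XOR 33 = 53
53 XOR 13 = 56
The nim-sum is 56 ≠ 0, so this is an N-position: the player to move can win; Anya has a winning move.

Anya wins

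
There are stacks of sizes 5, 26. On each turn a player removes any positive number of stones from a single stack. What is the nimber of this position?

31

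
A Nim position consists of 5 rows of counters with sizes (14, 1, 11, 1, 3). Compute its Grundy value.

6

Nim-sum: 14 ⊕ 1 ⊕ 11 ⊕ 1 ⊕ 3 = 6.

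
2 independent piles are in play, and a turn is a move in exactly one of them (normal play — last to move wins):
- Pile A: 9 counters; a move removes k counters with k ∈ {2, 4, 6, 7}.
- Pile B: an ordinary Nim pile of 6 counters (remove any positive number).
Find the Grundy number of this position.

Grundy values for pile A (subtraction set {2, 4, 6, 7}):
g(0) = mex{} = 0
g(1) = mex{} = 0
g(2) = mex{0} = 1
g(3) = mex{0} = 1
g(4) = mex{0,1} = 2
g(5) = mex{0,1} = 2
g(6) = mex{0,1,2} = 3
g(7) = mex{0,1,2} = 3
g(8) = mex{0,1,2,3} = 4
g(9) = mex{1,2,3} = 0
So g(9) = 0.
Pile B is a plain Nim pile of size 6, so its Grundy value is 6.
By the Sprague-Grundy theorem, the Grundy value of a sum of independent games is the XOR of the component values.
Combined value = 0 ⊕ 6 = 6.

6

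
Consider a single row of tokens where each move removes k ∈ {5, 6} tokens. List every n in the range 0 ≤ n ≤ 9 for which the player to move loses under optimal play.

0, 1, 2, 3, 4

Build the Grundy sequence with g(k) = mex{g(k−s) : s ∈ {5, 6}, s ≤ k}:
k:     0  1  2  3  4  5  6  7  8  9
g(k):  0  0  0  0  0  1  1  1  1  1
The P-positions (g = 0) in 0..9 are 0, 1, 2, 3, 4.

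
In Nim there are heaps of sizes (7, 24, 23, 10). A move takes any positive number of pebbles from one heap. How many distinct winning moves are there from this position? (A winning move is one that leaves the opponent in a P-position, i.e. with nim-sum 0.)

3

In binary:
  00111  (7)
  11000  (24)
  10111  (23)
  01010  (10)
  -----
  00010  (2)
The overall nim-sum is X = 2. A heap of size p has a winning move iff p XOR X < p (reduce it to p XOR X).
  7: 7 XOR 2 = 5 < 7 — winning move (to 5).
  24: 24 XOR 2 = 26 ≥ 24 — no move.
  23: 23 XOR 2 = 21 < 23 — winning move (to 21).
  10: 10 XOR 2 = 8 < 10 — winning move (to 8).
That gives 3 winning moves.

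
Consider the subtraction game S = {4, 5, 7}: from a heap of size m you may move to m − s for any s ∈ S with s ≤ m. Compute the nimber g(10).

Build the Grundy sequence with g(k) = mex{g(k−s) : s ∈ {4, 5, 7}, s ≤ k}:
g(0) = mex{} = 0
g(1) = mex{} = 0
g(2) = mex{} = 0
g(3) = mex{} = 0
g(4) = mex{0} = 1
g(5) = mex{0} = 1
g(6) = mex{0} = 1
g(7) = mex{0} = 1
g(8) = mex{0,1} = 2
g(9) = mex{0,1} = 2
g(10) = mex{0,1} = 2
So g(10) = 2.

2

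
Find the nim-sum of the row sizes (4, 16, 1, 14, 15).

20

Write each in binary and XOR column by column:
  00100  (4)
  10000  (16)
  00001  (1)
  01110  (14)
  01111  (15)
  -----
  10100  (20)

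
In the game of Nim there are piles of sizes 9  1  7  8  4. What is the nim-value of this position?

Nim-sum: 9 ⊕ 1 ⊕ 7 ⊕ 8 ⊕ 4 = 3.

3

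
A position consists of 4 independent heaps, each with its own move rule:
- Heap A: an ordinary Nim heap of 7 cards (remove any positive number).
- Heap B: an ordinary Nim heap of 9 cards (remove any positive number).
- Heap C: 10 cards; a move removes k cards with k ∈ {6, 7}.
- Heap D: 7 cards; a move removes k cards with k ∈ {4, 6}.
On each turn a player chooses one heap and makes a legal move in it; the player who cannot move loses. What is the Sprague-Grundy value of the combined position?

14

Heap A is a plain Nim heap of size 7, so its Grundy value is 7.
Heap B is a plain Nim heap of size 9, so its Grundy value is 9.
For heap C, compute g(0), g(1), … with moves {6, 7}:
g(0) = mex{} = 0
g(1) = mex{} = 0
g(2) = mex{} = 0
g(3) = mex{} = 0
g(4) = mex{} = 0
g(5) = mex{} = 0
g(6) = mex{0} = 1
g(7) = mex{0} = 1
g(8) = mex{0} = 1
g(9) = mex{0} = 1
g(10) = mex{0} = 1
So g(10) = 1.
Build the Grundy sequence for heap D with g(k) = mex{g(k−s) : s ∈ {4, 6}, s ≤ k}:
k:     0  1  2  3  4  5  6  7
g(k):  0  0  0  0  1  1  1  1
So g(7) = 1.
The value of a disjunctive sum is the nim-sum of the parts.
Combined value = 7 XOR 9 XOR 1 XOR 1 = 14.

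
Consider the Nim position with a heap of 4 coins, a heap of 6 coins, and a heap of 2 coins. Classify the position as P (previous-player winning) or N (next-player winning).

Bitwise XOR of the heap sizes:
  100  (4)
  110  (6)
  010  (2)
  ---
  000  (0)
The nim-sum is 0, so this is a P-position: the player to move is in a losing position under optimal play.

P-position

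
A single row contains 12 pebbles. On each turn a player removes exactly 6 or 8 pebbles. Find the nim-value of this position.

Grundy values for subtraction set {6, 8}:
k:     0  1  2  3  4  5  6  7  8  9 10 11 12
g(k):  0  0  0  0  0  0  1  1  1  1  1  1  2
So g(12) = 2.

2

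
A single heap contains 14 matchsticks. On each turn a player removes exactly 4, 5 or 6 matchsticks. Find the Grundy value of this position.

1

Grundy values for subtraction set {4, 5, 6}:
k:     0  1  2  3  4  5  6  7  8  9 10 11 12 13 14
g(k):  0  0  0  0  1  1  1  1  2  2  0  0  0  0  1
So g(14) = 1.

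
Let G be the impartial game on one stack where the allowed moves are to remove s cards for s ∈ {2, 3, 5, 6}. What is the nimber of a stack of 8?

0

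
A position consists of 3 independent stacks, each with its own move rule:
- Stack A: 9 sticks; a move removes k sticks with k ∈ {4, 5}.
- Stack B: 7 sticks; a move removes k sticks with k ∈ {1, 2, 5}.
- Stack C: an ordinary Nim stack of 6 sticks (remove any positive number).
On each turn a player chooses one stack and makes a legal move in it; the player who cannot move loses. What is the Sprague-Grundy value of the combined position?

7

For stack A, compute g(0), g(1), … with moves {4, 5}:
g(0) = mex{} = 0
g(1) = mex{} = 0
g(2) = mex{} = 0
g(3) = mex{} = 0
g(4) = mex{0} = 1
g(5) = mex{0} = 1
g(6) = mex{0} = 1
g(7) = mex{0} = 1
g(8) = mex{0,1} = 2
g(9) = mex{1} = 0
So g(9) = 0.
For stack B, compute g(0), g(1), … with moves {1, 2, 5}:
k:     0  1  2  3  4  5  6  7
g(k):  0  1  2  0  1  2  0  1
So g(7) = 1.
Stack C is a plain Nim stack of size 6, so its Grundy value is 6.
The value of a disjunctive sum is the nim-sum of the parts.
Combined value = 0 XOR 1 XOR 6 = 7.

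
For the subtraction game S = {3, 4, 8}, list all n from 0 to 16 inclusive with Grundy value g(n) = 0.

0, 1, 2, 7, 12, 13, 14

Compute g(0), g(1), … for moves {3, 4, 8}:
k:     0  1  2  3  4  5  6  7  8  9 10 11 12 13 14 15 16
g(k):  0  0  0  1  1  1  2  0  2  3  1  3  0  0  0  1  1
The P-positions (g = 0) in 0..16 are 0, 1, 2, 7, 12, 13, 14.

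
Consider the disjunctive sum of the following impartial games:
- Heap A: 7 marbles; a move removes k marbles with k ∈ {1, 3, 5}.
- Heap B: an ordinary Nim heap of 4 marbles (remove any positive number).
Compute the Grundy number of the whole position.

5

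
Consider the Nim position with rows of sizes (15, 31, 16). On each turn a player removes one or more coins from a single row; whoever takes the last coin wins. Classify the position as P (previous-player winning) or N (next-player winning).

P-position

In binary:
  01111  (15)
  11111  (31)
  10000  (16)
  -----
  00000  (0)
The nim-sum is 0, so this is a P-position: the player to move is in a losing position under optimal play.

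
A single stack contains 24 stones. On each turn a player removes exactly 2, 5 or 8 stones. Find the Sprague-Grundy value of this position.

Grundy values for subtraction set {2, 5, 8}:
k:     0  1  2  3  4  5  6  7  8  9 10 11 12 13 14 15 16 17 18 19 20 21 22 23 24
g(k):  0  0  1  1  0  2  1  0  2  1  0  0  1  1  0  2  1  0  2  1  0  0  1  1  0
So g(24) = 0.

0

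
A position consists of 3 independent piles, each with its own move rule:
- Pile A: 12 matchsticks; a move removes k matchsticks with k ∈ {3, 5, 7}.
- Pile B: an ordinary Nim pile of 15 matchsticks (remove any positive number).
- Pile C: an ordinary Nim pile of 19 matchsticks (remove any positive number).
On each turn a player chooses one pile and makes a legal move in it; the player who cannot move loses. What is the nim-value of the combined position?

28

For pile A, compute g(0), g(1), … with moves {3, 5, 7}:
k:     0  1  2  3  4  5  6  7  8  9 10 11 12
g(k):  0  0  0  1  1  1  2  2  2  3  0  0  0
So g(12) = 0.
Pile B is a plain Nim pile of size 15, so its Grundy value is 15.
Pile C is a plain Nim pile of size 19, so its Grundy value is 19.
By the Sprague-Grundy theorem, the Grundy value of a sum of independent games is the XOR of the component values.
Combined value = 0 XOR 15 XOR 19 = 28.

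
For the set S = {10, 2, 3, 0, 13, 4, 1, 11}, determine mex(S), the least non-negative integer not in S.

5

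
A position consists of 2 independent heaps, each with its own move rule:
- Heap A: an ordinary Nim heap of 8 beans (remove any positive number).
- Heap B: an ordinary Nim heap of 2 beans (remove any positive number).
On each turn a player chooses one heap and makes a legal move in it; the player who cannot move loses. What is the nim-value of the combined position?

10

Heap A is a plain Nim heap of size 8, so its Grundy value is 8.
Heap B is a plain Nim heap of size 2, so its Grundy value is 2.
The value of a disjunctive sum is the nim-sum of the parts.
Combined value = 8 XOR 2 = 10.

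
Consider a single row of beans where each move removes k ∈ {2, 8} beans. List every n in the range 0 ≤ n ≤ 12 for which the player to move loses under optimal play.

Build the Grundy sequence with g(k) = mex{g(k−s) : s ∈ {2, 8}, s ≤ k}:
k:     0  1  2  3  4  5  6  7  8  9 10 11 12
g(k):  0  0  1  1  0  0  1  1  2  2  0  0  1
The P-positions (g = 0) in 0..12 are 0, 1, 4, 5, 10, 11.

0, 1, 4, 5, 10, 11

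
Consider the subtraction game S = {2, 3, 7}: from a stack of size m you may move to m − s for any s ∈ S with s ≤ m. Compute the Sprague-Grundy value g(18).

1

Build the Grundy sequence with g(k) = mex{g(k−s) : s ∈ {2, 3, 7}, s ≤ k}:
k:     0  1  2  3  4  5  6  7  8  9 10 11 12 13 14 15 16 17 18
g(k):  0  0  1  1  2  0  0  1  1  2  0  0  1  1  2  0  0  1  1
So g(18) = 1.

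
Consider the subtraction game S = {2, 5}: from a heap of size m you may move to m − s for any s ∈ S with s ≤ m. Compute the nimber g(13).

Compute g(0), g(1), … for moves {2, 5}:
g(0) = mex{} = 0
g(1) = mex{} = 0
g(2) = mex{0} = 1
g(3) = mex{0} = 1
g(4) = mex{1} = 0
g(5) = mex{0,1} = 2
g(6) = mex{0} = 1
g(7) = mex{1,2} = 0
g(8) = mex{1} = 0
g(9) = mex{0} = 1
g(10) = mex{0,2} = 1
g(11) = mex{1} = 0
g(12) = mex{0,1} = 2
g(13) = mex{0} = 1
So g(13) = 1.

1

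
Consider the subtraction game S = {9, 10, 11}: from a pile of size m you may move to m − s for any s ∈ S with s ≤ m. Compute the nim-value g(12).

1

Compute g(0), g(1), … for moves {9, 10, 11}:
k:     0  1  2  3  4  5  6  7  8  9 10 11 12
g(k):  0  0  0  0  0  0  0  0  0  1  1  1  1
So g(12) = 1.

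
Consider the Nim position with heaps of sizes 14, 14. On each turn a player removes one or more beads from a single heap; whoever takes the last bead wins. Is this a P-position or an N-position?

P-position

In binary:
  1110  (14)
  1110  (14)
  ----
  0000  (0)
The nim-sum is 0, so this is a P-position: the player to move is in a losing position under optimal play.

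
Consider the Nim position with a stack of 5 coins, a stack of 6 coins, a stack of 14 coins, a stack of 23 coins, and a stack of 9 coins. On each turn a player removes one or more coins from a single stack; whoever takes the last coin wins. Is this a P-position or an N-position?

Compute the nim-sum pairwise:
5 XOR 6 = 3
3 XOR 14 = 13
13 XOR 23 = 26
26 XOR 9 = 19
The nim-sum is 19 ≠ 0, so this is an N-position: the player to move can win.

N-position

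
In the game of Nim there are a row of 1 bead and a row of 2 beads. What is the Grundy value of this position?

3

Bitwise XOR of the heap sizes:
  01  (1)
  10  (2)
  --
  11  (3)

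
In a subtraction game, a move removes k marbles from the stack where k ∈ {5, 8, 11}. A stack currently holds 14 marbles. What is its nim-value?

2

Grundy values for subtraction set {5, 8, 11}:
g(0) = mex{} = 0
g(1) = mex{} = 0
g(2) = mex{} = 0
g(3) = mex{} = 0
g(4) = mex{} = 0
g(5) = mex{0} = 1
g(6) = mex{0} = 1
g(7) = mex{0} = 1
g(8) = mex{0} = 1
g(9) = mex{0} = 1
g(10) = mex{0,1} = 2
g(11) = mex{0,1} = 2
g(12) = mex{0,1} = 2
g(13) = mex{0,1} = 2
g(14) = mex{0,1} = 2
So g(14) = 2.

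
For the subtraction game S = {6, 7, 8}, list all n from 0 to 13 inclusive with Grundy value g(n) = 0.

Compute g(0), g(1), … for moves {6, 7, 8}:
k:     0  1  2  3  4  5  6  7  8  9 10 11 12 13
g(k):  0  0  0  0  0  0  1  1  1  1  1  1  2  2
The P-positions (g = 0) in 0..13 are 0, 1, 2, 3, 4, 5.

0, 1, 2, 3, 4, 5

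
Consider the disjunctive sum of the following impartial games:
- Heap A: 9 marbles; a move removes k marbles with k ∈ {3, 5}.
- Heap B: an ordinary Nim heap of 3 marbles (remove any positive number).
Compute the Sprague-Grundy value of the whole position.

3

Build the Grundy sequence for heap A with g(k) = mex{g(k−s) : s ∈ {3, 5}, s ≤ k}:
g(0) = mex{} = 0
g(1) = mex{} = 0
g(2) = mex{} = 0
g(3) = mex{0} = 1
g(4) = mex{0} = 1
g(5) = mex{0} = 1
g(6) = mex{0,1} = 2
g(7) = mex{0,1} = 2
g(8) = mex{1} = 0
g(9) = mex{1,2} = 0
So g(9) = 0.
Heap B is a plain Nim heap of size 3, so its Grundy value is 3.
By the Sprague-Grundy theorem, the Grundy value of a sum of independent games is the XOR of the component values.
Combined value = 0 XOR 3 = 3.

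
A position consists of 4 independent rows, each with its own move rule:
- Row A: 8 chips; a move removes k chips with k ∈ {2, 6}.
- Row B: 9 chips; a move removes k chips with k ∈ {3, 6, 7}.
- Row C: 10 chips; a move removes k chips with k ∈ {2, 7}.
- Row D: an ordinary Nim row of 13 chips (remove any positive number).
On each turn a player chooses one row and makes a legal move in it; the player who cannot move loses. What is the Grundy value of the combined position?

14

Grundy values for row A (subtraction set {2, 6}):
k:     0  1  2  3  4  5  6  7  8
g(k):  0  0  1  1  0  0  1  1  0
So g(8) = 0.
Grundy values for row B (subtraction set {3, 6, 7}):
k:     0  1  2  3  4  5  6  7  8  9
g(k):  0  0  0  1  1  1  2  2  2  3
So g(9) = 3.
For row C, compute g(0), g(1), … with moves {2, 7}:
k:     0  1  2  3  4  5  6  7  8  9 10
g(k):  0  0  1  1  0  0  1  1  2  0  0
So g(10) = 0.
Row D is a plain Nim row of size 13, so its Grundy value is 13.
The value of a disjunctive sum is the nim-sum of the parts.
Combined value = 0 ⊕ 3 ⊕ 0 ⊕ 13 = 14.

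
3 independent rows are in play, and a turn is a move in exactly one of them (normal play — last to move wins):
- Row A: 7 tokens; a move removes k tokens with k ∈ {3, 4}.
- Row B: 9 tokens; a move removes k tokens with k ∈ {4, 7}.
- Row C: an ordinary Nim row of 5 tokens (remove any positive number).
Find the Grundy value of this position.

7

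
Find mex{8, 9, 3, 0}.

0 is in the set but 1 is not, so the mex is 1.

1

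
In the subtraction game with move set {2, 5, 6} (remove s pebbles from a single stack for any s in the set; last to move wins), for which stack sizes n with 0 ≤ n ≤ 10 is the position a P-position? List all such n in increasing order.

0, 1, 4, 8

Compute g(0), g(1), … for moves {2, 5, 6}:
g(0) = mex{} = 0
g(1) = mex{} = 0
g(2) = mex{0} = 1
g(3) = mex{0} = 1
g(4) = mex{1} = 0
g(5) = mex{0,1} = 2
g(6) = mex{0} = 1
g(7) = mex{0,1,2} = 3
g(8) = mex{1} = 0
g(9) = mex{0,1,3} = 2
g(10) = mex{0,2} = 1
The P-positions (g = 0) in 0..10 are 0, 1, 4, 8.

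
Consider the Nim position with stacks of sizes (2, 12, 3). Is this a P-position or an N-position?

Compute the nim-sum pairwise:
2 XOR 12 = 14
14 XOR 3 = 13
The nim-sum is 13 ≠ 0, so this is an N-position: the player to move can win.

N-position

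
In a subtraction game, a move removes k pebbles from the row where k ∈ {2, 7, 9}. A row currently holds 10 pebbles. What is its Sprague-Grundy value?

3

Grundy values for subtraction set {2, 7, 9}:
k:     0  1  2  3  4  5  6  7  8  9 10
g(k):  0  0  1  1  0  0  1  1  2  2  3
So g(10) = 3.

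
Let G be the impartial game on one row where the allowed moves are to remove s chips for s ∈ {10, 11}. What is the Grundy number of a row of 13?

1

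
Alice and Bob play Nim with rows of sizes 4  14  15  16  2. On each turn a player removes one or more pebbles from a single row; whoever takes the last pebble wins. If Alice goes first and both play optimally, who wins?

Alice wins

Write each in binary and XOR column by column:
  00100  (4)
  01110  (14)
  01111  (15)
  10000  (16)
  00010  (2)
  -----
  10111  (23)
The nim-sum is 23 ≠ 0, so this is an N-position: the player to move can win; Alice has a winning move.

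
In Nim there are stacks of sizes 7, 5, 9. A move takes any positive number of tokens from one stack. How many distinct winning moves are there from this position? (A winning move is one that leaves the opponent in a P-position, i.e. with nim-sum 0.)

Write each in binary and XOR column by column:
  0111  (7)
  0101  (5)
  1001  (9)
  ----
  1011  (11)
The overall nim-sum is X = 11. A stack of size p has a winning move iff p XOR X < p (reduce it to p XOR X).
  7: 7 XOR 11 = 12 ≥ 7 — no move.
  5: 5 XOR 11 = 14 ≥ 5 — no move.
  9: 9 XOR 11 = 2 < 9 — winning move (to 2).
That gives 1 winning move.

1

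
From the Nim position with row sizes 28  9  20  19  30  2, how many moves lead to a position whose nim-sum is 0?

Nim-sum: 28 XOR 9 XOR 20 XOR 19 XOR 30 XOR 2 = 14.
The overall nim-sum is X = 14. A row of size p has a winning move iff p XOR X < p (reduce it to p XOR X).
  28: 28 XOR 14 = 18 < 28 — winning move (to 18).
  9: 9 XOR 14 = 7 < 9 — winning move (to 7).
  20: 20 XOR 14 = 26 ≥ 20 — no move.
  19: 19 XOR 14 = 29 ≥ 19 — no move.
  30: 30 XOR 14 = 16 < 30 — winning move (to 16).
  2: 2 XOR 14 = 12 ≥ 2 — no move.
That gives 3 winning moves.

3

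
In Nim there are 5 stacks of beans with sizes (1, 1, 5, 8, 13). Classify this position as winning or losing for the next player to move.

In binary:
  0001  (1)
  0001  (1)
  0101  (5)
  1000  (8)
  1101  (13)
  ----
  0000  (0)
The nim-sum is 0, so this is a P-position: the player to move is in a losing position under optimal play.

Losing position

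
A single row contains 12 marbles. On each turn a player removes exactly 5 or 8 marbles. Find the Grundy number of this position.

2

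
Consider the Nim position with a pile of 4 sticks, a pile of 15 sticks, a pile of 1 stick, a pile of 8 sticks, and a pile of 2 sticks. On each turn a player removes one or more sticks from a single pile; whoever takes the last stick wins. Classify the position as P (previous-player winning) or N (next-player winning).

P-position

Nim-sum: 4 XOR 15 XOR 1 XOR 8 XOR 2 = 0.
The nim-sum is 0, so this is a P-position: the player to move is in a losing position under optimal play.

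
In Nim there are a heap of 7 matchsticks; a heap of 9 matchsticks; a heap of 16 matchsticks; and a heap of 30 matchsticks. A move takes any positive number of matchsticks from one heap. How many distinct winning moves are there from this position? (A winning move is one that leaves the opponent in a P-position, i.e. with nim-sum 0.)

0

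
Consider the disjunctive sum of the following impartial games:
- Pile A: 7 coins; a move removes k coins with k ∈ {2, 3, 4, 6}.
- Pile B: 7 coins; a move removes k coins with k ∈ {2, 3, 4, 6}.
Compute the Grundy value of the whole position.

0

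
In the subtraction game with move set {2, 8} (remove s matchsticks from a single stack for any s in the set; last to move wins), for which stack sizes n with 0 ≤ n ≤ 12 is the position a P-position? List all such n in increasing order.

0, 1, 4, 5, 10, 11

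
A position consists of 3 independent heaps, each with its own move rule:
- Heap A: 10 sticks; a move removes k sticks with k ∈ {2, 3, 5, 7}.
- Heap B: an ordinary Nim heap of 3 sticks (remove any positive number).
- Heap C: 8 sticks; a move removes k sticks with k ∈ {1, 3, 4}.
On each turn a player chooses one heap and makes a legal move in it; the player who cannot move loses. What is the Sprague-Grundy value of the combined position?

Build the Grundy sequence for heap A with g(k) = mex{g(k−s) : s ∈ {2, 3, 5, 7}, s ≤ k}:
g(0) = mex{} = 0
g(1) = mex{} = 0
g(2) = mex{0} = 1
g(3) = mex{0} = 1
g(4) = mex{0,1} = 2
g(5) = mex{0,1} = 2
g(6) = mex{0,1,2} = 3
g(7) = mex{0,1,2} = 3
g(8) = mex{0,1,2,3} = 4
g(9) = mex{1,2,3} = 0
g(10) = mex{1,2,3,4} = 0
So g(10) = 0.
Heap B is a plain Nim heap of size 3, so its Grundy value is 3.
For heap C, compute g(0), g(1), … with moves {1, 3, 4}:
g(0) = mex{} = 0
g(1) = mex{0} = 1
g(2) = mex{1} = 0
g(3) = mex{0} = 1
g(4) = mex{0,1} = 2
g(5) = mex{0,1,2} = 3
g(6) = mex{0,1,3} = 2
g(7) = mex{1,2} = 0
g(8) = mex{0,2,3} = 1
So g(8) = 1.
The value of a disjunctive sum is the nim-sum of the parts.
Combined value = 0 XOR 3 XOR 1 = 2.

2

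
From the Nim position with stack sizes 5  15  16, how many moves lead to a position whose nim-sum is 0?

In binary:
  00101  (5)
  01111  (15)
  10000  (16)
  -----
  11010  (26)
The overall nim-sum is X = 26. A stack of size p has a winning move iff p XOR X < p (reduce it to p XOR X).
  5: 5 XOR 26 = 31 ≥ 5 — no move.
  15: 15 XOR 26 = 21 ≥ 15 — no move.
  16: 16 XOR 26 = 10 < 16 — winning move (to 10).
That gives 1 winning move.

1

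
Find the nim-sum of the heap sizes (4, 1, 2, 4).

3

Nim-sum: 4 XOR 1 XOR 2 XOR 4 = 3.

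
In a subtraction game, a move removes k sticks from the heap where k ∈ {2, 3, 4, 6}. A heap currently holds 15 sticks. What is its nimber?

3

Compute g(0), g(1), … for moves {2, 3, 4, 6}:
k:     0  1  2  3  4  5  6  7  8  9 10 11 12 13 14 15
g(k):  0  0  1  1  2  2  3  3  0  0  1  1  2  2  3  3
So g(15) = 3.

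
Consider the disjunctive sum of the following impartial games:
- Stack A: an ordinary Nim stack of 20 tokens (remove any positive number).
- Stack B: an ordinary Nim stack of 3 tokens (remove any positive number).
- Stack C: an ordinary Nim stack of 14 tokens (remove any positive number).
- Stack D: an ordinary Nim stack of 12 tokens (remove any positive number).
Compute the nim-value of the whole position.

21

Stack A is a plain Nim stack of size 20, so its Grundy value is 20.
Stack B is a plain Nim stack of size 3, so its Grundy value is 3.
Stack C is a plain Nim stack of size 14, so its Grundy value is 14.
Stack D is a plain Nim stack of size 12, so its Grundy value is 12.
By the Sprague-Grundy theorem, the Grundy value of a sum of independent games is the XOR of the component values.
Combined value = 20 ⊕ 3 ⊕ 14 ⊕ 12 = 21.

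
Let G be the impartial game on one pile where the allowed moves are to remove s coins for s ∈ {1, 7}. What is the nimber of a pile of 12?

0

Grundy values for subtraction set {1, 7}:
k:     0  1  2  3  4  5  6  7  8  9 10 11 12
g(k):  0  1  0  1  0  1  0  1  0  1  0  1  0
So g(12) = 0.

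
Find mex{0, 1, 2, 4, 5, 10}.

The values 0, 1, 2 are all present; 3 is the first non-negative integer missing from the set.

3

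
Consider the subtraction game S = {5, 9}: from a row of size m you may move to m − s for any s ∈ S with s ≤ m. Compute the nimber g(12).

Grundy values for subtraction set {5, 9}:
g(0) = mex{} = 0
g(1) = mex{} = 0
g(2) = mex{} = 0
g(3) = mex{} = 0
g(4) = mex{} = 0
g(5) = mex{0} = 1
g(6) = mex{0} = 1
g(7) = mex{0} = 1
g(8) = mex{0} = 1
g(9) = mex{0} = 1
g(10) = mex{0,1} = 2
g(11) = mex{0,1} = 2
g(12) = mex{0,1} = 2
So g(12) = 2.

2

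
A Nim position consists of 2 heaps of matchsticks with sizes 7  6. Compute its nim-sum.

Nim-sum: 7 XOR 6 = 1.

1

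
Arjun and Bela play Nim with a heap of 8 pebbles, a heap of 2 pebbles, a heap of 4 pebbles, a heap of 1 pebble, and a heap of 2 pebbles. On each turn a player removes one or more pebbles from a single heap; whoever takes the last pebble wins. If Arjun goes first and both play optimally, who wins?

Arjun wins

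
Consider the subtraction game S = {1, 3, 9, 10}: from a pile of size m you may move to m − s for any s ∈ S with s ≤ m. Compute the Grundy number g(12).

2

Compute g(0), g(1), … for moves {1, 3, 9, 10}:
k:     0  1  2  3  4  5  6  7  8  9 10 11 12
g(k):  0  1  0  1  0  1  0  1  0  1  2  3  2
So g(12) = 2.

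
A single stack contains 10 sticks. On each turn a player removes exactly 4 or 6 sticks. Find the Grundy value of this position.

0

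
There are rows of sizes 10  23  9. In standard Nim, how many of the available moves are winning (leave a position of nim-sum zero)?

In binary:
  01010  (10)
  10111  (23)
  01001  (9)
  -----
  10100  (20)
The overall nim-sum is X = 20. A row of size p has a winning move iff p XOR X < p (reduce it to p XOR X).
  10: 10 XOR 20 = 30 ≥ 10 — no move.
  23: 23 XOR 20 = 3 < 23 — winning move (to 3).
  9: 9 XOR 20 = 29 ≥ 9 — no move.
That gives 1 winning move.

1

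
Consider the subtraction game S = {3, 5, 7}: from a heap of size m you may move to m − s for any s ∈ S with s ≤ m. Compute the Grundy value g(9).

3

Grundy values for subtraction set {3, 5, 7}:
g(0) = mex{} = 0
g(1) = mex{} = 0
g(2) = mex{} = 0
g(3) = mex{0} = 1
g(4) = mex{0} = 1
g(5) = mex{0} = 1
g(6) = mex{0,1} = 2
g(7) = mex{0,1} = 2
g(8) = mex{0,1} = 2
g(9) = mex{0,1,2} = 3
So g(9) = 3.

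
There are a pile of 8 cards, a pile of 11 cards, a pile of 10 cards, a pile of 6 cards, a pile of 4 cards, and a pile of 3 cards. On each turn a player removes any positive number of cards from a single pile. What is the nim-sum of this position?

Compute the nim-sum pairwise:
8 ^ 11 = 3
3 ^ 10 = 9
9 ^ 6 = 15
15 ^ 4 = 11
11 ^ 3 = 8

8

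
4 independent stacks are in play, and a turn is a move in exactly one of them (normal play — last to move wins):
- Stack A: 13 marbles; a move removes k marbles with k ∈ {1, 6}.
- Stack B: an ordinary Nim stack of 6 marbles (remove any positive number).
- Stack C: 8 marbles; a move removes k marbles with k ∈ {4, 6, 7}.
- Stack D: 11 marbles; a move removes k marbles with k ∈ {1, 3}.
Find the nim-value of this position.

Grundy values for stack A (subtraction set {1, 6}):
k:     0  1  2  3  4  5  6  7  8  9 10 11 12 13
g(k):  0  1  0  1  0  1  2  0  1  0  1  0  1  2
So g(13) = 2.
Stack B is a plain Nim stack of size 6, so its Grundy value is 6.
For stack C, compute g(0), g(1), … with moves {4, 6, 7}:
k:     0  1  2  3  4  5  6  7  8
g(k):  0  0  0  0  1  1  1  1  2
So g(8) = 2.
Build the Grundy sequence for stack D with g(k) = mex{g(k−s) : s ∈ {1, 3}, s ≤ k}:
k:     0  1  2  3  4  5  6  7  8  9 10 11
g(k):  0  1  0  1  0  1  0  1  0  1  0  1
So g(11) = 1.
By the Sprague-Grundy theorem, the Grundy value of a sum of independent games is the XOR of the component values.
Combined value = 2 XOR 6 XOR 2 XOR 1 = 7.

7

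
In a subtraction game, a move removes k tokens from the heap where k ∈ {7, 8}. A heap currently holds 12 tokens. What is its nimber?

Compute g(0), g(1), … for moves {7, 8}:
g(0) = mex{} = 0
g(1) = mex{} = 0
g(2) = mex{} = 0
g(3) = mex{} = 0
g(4) = mex{} = 0
g(5) = mex{} = 0
g(6) = mex{} = 0
g(7) = mex{0} = 1
g(8) = mex{0} = 1
g(9) = mex{0} = 1
g(10) = mex{0} = 1
g(11) = mex{0} = 1
g(12) = mex{0} = 1
So g(12) = 1.

1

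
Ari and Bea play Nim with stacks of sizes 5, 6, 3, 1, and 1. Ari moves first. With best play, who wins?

Bea wins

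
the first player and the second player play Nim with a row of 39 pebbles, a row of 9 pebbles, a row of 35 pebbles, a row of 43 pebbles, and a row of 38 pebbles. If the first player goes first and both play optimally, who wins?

Nim-sum: 39 ^ 9 ^ 35 ^ 43 ^ 38 = 0.
The nim-sum is 0, so this is a P-position: the player to move is in a losing position under optimal play; the first player is about to move from it and so loses — the second player wins.

the second player wins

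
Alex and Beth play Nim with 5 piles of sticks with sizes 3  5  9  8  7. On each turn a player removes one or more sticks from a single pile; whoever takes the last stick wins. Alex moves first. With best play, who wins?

Beth wins

Nim-sum: 3 ⊕ 5 ⊕ 9 ⊕ 8 ⊕ 7 = 0.
The nim-sum is 0, so this is a P-position: the player to move is in a losing position under optimal play; Alex is about to move from it and so loses — Beth wins.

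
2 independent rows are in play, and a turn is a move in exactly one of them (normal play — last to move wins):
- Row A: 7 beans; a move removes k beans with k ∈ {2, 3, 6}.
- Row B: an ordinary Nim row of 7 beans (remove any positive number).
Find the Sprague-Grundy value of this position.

6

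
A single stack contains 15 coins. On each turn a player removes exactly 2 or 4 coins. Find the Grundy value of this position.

Grundy values for subtraction set {2, 4}:
k:     0  1  2  3  4  5  6  7  8  9 10 11 12 13 14 15
g(k):  0  0  1  1  2  2  0  0  1  1  2  2  0  0  1  1
So g(15) = 1.

1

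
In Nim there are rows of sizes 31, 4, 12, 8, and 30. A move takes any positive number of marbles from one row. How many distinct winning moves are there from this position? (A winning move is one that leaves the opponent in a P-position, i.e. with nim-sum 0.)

1

Bitwise XOR of the heap sizes:
  11111  (31)
  00100  (4)
  01100  (12)
  01000  (8)
  11110  (30)
  -----
  00001  (1)
The overall nim-sum is X = 1. A row of size p has a winning move iff p XOR X < p (reduce it to p XOR X).
  31: 31 XOR 1 = 30 < 31 — winning move (to 30).
  4: 4 XOR 1 = 5 ≥ 4 — no move.
  12: 12 XOR 1 = 13 ≥ 12 — no move.
  8: 8 XOR 1 = 9 ≥ 8 — no move.
  30: 30 XOR 1 = 31 ≥ 30 — no move.
That gives 1 winning move.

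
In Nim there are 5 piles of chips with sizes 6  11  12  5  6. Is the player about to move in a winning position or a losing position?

Winning position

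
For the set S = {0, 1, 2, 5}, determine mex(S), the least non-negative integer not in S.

The values 0, 1, 2 are all present; 3 is the first non-negative integer missing from the set.

3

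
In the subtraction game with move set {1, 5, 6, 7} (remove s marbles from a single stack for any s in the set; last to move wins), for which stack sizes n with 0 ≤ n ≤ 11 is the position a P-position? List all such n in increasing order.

0, 2, 4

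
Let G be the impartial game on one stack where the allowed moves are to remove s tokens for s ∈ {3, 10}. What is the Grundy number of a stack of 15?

Grundy values for subtraction set {3, 10}:
k:     0  1  2  3  4  5  6  7  8  9 10 11 12 13 14 15
g(k):  0  0  0  1  1  1  0  0  0  1  1  1  2  0  0  0
So g(15) = 0.

0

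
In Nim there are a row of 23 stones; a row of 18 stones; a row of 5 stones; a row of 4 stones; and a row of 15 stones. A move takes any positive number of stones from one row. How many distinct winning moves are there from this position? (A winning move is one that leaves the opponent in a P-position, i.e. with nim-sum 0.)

Nim-sum: 23 ⊕ 18 ⊕ 5 ⊕ 4 ⊕ 15 = 11.
The overall nim-sum is X = 11. A row of size p has a winning move iff p XOR X < p (reduce it to p XOR X).
  23: 23 XOR 11 = 28 ≥ 23 — no move.
  18: 18 XOR 11 = 25 ≥ 18 — no move.
  5: 5 XOR 11 = 14 ≥ 5 — no move.
  4: 4 XOR 11 = 15 ≥ 4 — no move.
  15: 15 XOR 11 = 4 < 15 — winning move (to 4).
That gives 1 winning move.

1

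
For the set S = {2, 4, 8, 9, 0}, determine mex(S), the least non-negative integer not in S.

1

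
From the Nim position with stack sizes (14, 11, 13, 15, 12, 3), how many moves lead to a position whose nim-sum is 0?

Write each in binary and XOR column by column:
  1110  (14)
  1011  (11)
  1101  (13)
  1111  (15)
  1100  (12)
  0011  (3)
  ----
  1000  (8)
The overall nim-sum is X = 8. A stack of size p has a winning move iff p XOR X < p (reduce it to p XOR X).
  14: 14 XOR 8 = 6 < 14 — winning move (to 6).
  11: 11 XOR 8 = 3 < 11 — winning move (to 3).
  13: 13 XOR 8 = 5 < 13 — winning move (to 5).
  15: 15 XOR 8 = 7 < 15 — winning move (to 7).
  12: 12 XOR 8 = 4 < 12 — winning move (to 4).
  3: 3 XOR 8 = 11 ≥ 3 — no move.
That gives 5 winning moves.

5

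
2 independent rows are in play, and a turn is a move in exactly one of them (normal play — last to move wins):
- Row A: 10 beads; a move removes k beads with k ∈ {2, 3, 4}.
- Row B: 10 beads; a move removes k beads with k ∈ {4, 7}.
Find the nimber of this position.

Grundy values for row A (subtraction set {2, 3, 4}):
k:     0  1  2  3  4  5  6  7  8  9 10
g(k):  0  0  1  1  2  2  0  0  1  1  2
So g(10) = 2.
Grundy values for row B (subtraction set {4, 7}):
g(0) = mex{} = 0
g(1) = mex{} = 0
g(2) = mex{} = 0
g(3) = mex{} = 0
g(4) = mex{0} = 1
g(5) = mex{0} = 1
g(6) = mex{0} = 1
g(7) = mex{0} = 1
g(8) = mex{0,1} = 2
g(9) = mex{0,1} = 2
g(10) = mex{0,1} = 2
So g(10) = 2.
By the Sprague-Grundy theorem, the Grundy value of a sum of independent games is the XOR of the component values.
Combined value = 2 XOR 2 = 0.

0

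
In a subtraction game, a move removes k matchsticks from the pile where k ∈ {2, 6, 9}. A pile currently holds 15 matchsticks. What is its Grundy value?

Compute g(0), g(1), … for moves {2, 6, 9}:
k:     0  1  2  3  4  5  6  7  8  9 10 11 12 13 14 15
g(k):  0  0  1  1  0  0  1  1  0  2  1  3  0  2  1  0
So g(15) = 0.

0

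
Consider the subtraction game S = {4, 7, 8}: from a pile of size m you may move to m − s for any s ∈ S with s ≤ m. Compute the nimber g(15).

0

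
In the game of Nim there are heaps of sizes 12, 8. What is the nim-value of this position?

Bitwise XOR of the heap sizes:
  1100  (12)
  1000  (8)
  ----
  0100  (4)

4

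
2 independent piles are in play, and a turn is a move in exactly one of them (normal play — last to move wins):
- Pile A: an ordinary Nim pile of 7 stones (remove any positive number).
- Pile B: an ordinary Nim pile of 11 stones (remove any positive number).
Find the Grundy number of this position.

12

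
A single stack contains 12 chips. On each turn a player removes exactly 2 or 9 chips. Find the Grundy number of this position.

Build the Grundy sequence with g(k) = mex{g(k−s) : s ∈ {2, 9}, s ≤ k}:
g(0) = mex{} = 0
g(1) = mex{} = 0
g(2) = mex{0} = 1
g(3) = mex{0} = 1
g(4) = mex{1} = 0
g(5) = mex{1} = 0
g(6) = mex{0} = 1
g(7) = mex{0} = 1
g(8) = mex{1} = 0
g(9) = mex{0,1} = 2
g(10) = mex{0} = 1
g(11) = mex{1,2} = 0
g(12) = mex{1} = 0
So g(12) = 0.

0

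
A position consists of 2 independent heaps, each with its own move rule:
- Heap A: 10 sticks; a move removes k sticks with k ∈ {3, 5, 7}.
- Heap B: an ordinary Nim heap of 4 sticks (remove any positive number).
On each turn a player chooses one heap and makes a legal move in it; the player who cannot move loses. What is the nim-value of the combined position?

Build the Grundy sequence for heap A with g(k) = mex{g(k−s) : s ∈ {3, 5, 7}, s ≤ k}:
k:     0  1  2  3  4  5  6  7  8  9 10
g(k):  0  0  0  1  1  1  2  2  2  3  0
So g(10) = 0.
Heap B is a plain Nim heap of size 4, so its Grundy value is 4.
The value of a disjunctive sum is the nim-sum of the parts.
Combined value = 0 XOR 4 = 4.

4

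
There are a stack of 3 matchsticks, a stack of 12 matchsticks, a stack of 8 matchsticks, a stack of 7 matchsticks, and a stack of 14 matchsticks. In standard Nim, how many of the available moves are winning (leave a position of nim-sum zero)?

3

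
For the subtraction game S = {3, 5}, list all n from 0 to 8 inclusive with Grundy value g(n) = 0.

0, 1, 2, 8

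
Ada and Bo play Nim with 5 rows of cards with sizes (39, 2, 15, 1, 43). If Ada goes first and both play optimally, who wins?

Compute the nim-sum pairwise:
39 ^ 2 = 37
37 ^ 15 = 42
42 ^ 1 = 43
43 ^ 43 = 0
The nim-sum is 0, so this is a P-position: the player to move is in a losing position under optimal play; Ada is about to move from it and so loses — Bo wins.

Bo wins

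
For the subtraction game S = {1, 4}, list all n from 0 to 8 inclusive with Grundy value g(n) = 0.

0, 2, 5, 7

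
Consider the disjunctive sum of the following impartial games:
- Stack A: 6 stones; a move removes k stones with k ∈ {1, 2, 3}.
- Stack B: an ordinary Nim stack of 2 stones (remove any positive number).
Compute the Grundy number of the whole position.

0

Build the Grundy sequence for stack A with g(k) = mex{g(k−s) : s ∈ {1, 2, 3}, s ≤ k}:
g(0) = mex{} = 0
g(1) = mex{0} = 1
g(2) = mex{0,1} = 2
g(3) = mex{0,1,2} = 3
g(4) = mex{1,2,3} = 0
g(5) = mex{0,2,3} = 1
g(6) = mex{0,1,3} = 2
So g(6) = 2.
Stack B is a plain Nim stack of size 2, so its Grundy value is 2.
By the Sprague-Grundy theorem, the Grundy value of a sum of independent games is the XOR of the component values.
Combined value = 2 ⊕ 2 = 0.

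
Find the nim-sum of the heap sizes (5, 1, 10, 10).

4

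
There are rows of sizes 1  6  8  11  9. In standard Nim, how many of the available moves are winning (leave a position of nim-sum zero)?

3

Nim-sum: 1 XOR 6 XOR 8 XOR 11 XOR 9 = 13.
The overall nim-sum is X = 13. A row of size p has a winning move iff p XOR X < p (reduce it to p XOR X).
  1: 1 XOR 13 = 12 ≥ 1 — no move.
  6: 6 XOR 13 = 11 ≥ 6 — no move.
  8: 8 XOR 13 = 5 < 8 — winning move (to 5).
  11: 11 XOR 13 = 6 < 11 — winning move (to 6).
  9: 9 XOR 13 = 4 < 9 — winning move (to 4).
That gives 3 winning moves.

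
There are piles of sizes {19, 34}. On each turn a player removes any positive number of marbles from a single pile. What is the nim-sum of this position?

49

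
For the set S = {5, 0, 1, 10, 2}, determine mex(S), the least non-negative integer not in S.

The values 0, 1, 2 are all present; 3 is the first non-negative integer missing from the set.

3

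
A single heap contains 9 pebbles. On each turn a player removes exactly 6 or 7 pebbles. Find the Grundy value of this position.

1

Compute g(0), g(1), … for moves {6, 7}:
g(0) = mex{} = 0
g(1) = mex{} = 0
g(2) = mex{} = 0
g(3) = mex{} = 0
g(4) = mex{} = 0
g(5) = mex{} = 0
g(6) = mex{0} = 1
g(7) = mex{0} = 1
g(8) = mex{0} = 1
g(9) = mex{0} = 1
So g(9) = 1.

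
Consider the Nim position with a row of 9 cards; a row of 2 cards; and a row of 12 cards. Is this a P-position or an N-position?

N-position

Nim-sum: 9 ⊕ 2 ⊕ 12 = 7.
The nim-sum is 7 ≠ 0, so this is an N-position: the player to move can win.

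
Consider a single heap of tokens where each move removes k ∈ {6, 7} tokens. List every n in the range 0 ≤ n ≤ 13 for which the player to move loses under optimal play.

0, 1, 2, 3, 4, 5, 13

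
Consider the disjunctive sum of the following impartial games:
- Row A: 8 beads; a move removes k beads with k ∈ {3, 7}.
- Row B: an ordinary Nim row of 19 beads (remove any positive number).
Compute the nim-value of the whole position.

17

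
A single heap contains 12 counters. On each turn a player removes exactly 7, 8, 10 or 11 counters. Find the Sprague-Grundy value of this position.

Grundy values for subtraction set {7, 8, 10, 11}:
k:     0  1  2  3  4  5  6  7  8  9 10 11 12
g(k):  0  0  0  0  0  0  0  1  1  1  1  1  1
So g(12) = 1.

1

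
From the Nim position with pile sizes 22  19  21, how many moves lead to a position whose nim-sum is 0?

In binary:
  10110  (22)
  10011  (19)
  10101  (21)
  -----
  10000  (16)
The overall nim-sum is X = 16. A pile of size p has a winning move iff p XOR X < p (reduce it to p XOR X).
  22: 22 XOR 16 = 6 < 22 — winning move (to 6).
  19: 19 XOR 16 = 3 < 19 — winning move (to 3).
  21: 21 XOR 16 = 5 < 21 — winning move (to 5).
That gives 3 winning moves.

3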